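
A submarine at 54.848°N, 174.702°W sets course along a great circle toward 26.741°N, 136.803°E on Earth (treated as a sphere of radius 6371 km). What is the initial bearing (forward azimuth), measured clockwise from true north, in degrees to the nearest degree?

251°

With φ₁ = 0.9573, φ₂ = 0.4667, Δλ = -0.8464 rad, the forward-azimuth formula gives
θ = atan2( sin Δλ cos φ₂ , cos φ₁ sin φ₂ − sin φ₁ cos φ₂ cos Δλ ) = atan2(-0.6688, -0.2248) = -108.58°.
Adding 360° brings this into [0°, 360°): 251°.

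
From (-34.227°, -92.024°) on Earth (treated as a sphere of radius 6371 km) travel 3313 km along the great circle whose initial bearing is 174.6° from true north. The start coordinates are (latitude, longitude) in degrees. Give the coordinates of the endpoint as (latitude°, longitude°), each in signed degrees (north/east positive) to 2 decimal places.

Angular distance δ = d/R = 3313/6371 = 0.52001 rad; initial bearing θ = 3.0473 rad.
sin φ₂ = sin φ₁ cos δ + cos φ₁ sin δ cos θ = (-0.5625)(0.8678) + (0.8268)(0.4969)(-0.9956) = -0.8971, so φ₂ = -63.78°.
Δλ = atan2(sin θ sin δ cos φ₁, cos δ − sin φ₁ sin φ₂) = atan2(0.0387, 0.3632) = 6.076°.
λ₂ = -92.024° + 6.076° = -85.95°.

-63.78°, -85.95°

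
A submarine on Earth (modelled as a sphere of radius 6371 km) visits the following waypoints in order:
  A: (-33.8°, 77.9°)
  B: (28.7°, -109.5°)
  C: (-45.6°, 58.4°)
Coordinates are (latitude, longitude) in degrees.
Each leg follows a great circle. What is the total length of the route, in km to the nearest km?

36969 km

Leg A→B: central angle 2.9998 rad, distance 19112.0 km.
Leg B→C: central angle 2.8029 rad, distance 17857.1 km.
Total: 19112.0 + 17857.1 ≈ 36969 km.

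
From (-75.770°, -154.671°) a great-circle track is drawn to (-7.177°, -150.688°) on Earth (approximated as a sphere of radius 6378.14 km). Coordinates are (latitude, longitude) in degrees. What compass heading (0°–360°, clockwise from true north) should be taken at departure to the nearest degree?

4°

Δλ = 3.983° = 0.0695 rad.
y = sin Δλ · cos φ₂ = (0.0695)(0.9922) = 0.0689
x = cos φ₁ sin φ₂ − sin φ₁ cos φ₂ cos Δλ = (0.2458)(-0.1249) − (-0.9693)(0.9922)(0.9976) = 0.9287
θ = atan2(y, x) = 4.24°, so the bearing is 4°.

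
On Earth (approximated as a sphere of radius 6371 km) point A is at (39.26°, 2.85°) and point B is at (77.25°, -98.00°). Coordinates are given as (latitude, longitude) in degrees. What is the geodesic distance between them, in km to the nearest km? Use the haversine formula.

Let φ₁ = 0.6852 rad, φ₂ = 1.3483 rad, and Δλ = -1.7602 rad.
Haversine: a = sin²(Δφ/2) + cos φ₁ cos φ₂ sin²(Δλ/2) = 0.1059 + (0.7743)(0.2207)(0.5941) = 0.20747.
Central angle c = 2·arcsin(√a) = 0.94583 rad.
Distance = R·c = 6371 × 0.9458 ≈ 6026 km.

6026 km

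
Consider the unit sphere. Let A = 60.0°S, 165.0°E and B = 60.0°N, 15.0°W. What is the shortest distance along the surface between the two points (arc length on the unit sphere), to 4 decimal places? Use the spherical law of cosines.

Let φ₁ = -1.0472 rad, φ₂ = 1.0472 rad, and Δλ = -3.1416 rad.
cos c = sin φ₁ sin φ₂ + cos φ₁ cos φ₂ cos Δλ = (-0.8660)(0.8660) + (0.5000)(0.5000)(-1.0000) = -1.00000,
so c = arccos(-1.00000) = 3.14159 rad.
On the unit sphere the arc length equals the central angle: 3.1416.

3.1416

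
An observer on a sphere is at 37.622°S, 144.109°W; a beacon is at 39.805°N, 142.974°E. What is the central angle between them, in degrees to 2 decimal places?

102.24°

Let φ₁ = -0.6566 rad, φ₂ = 0.6947 rad, and Δλ = -1.2726 rad.
cos c = sin φ₁ sin φ₂ + cos φ₁ cos φ₂ cos Δλ = (-0.6104)(0.6402) + (0.7921)(0.7682)(0.2938) = -0.21205,
so c = arccos(-0.21205) = 1.78447 rad.
So the angular separation is 102.24°.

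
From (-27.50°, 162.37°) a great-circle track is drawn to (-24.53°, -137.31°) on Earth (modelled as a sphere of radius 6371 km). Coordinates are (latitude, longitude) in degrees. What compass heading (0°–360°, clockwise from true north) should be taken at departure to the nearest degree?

101°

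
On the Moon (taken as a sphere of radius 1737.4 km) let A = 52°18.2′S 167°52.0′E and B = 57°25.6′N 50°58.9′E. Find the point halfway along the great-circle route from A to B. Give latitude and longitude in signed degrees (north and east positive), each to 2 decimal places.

The central angle between A and B is δ = 2.5247 rad.
With f = 0.5, the slerp weights are sin((1−f)δ)/sin δ = 1.6470 and sin(fδ)/sin δ = 1.6470.
Weighted sum of the unit vectors: (1.6470)·(-0.5978,0.1285,-0.7913) + (1.6470)·(0.3389,0.4183,0.8427) = (-0.4264, 0.9006, 0.0847).
Converting back: φ = atan2(z, √(x²+y²)) = 4.86°, λ = atan2(y, x) = 115.33°.

4.86°, 115.33°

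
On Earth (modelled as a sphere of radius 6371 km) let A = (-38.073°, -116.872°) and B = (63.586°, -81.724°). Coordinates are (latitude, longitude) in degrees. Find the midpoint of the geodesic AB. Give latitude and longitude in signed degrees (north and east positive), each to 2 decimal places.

Central angle δ = 1.8400 rad. Interpolating on the sphere with fraction f = 0.5:
P = [sin((1−f)δ)·A + sin(fδ)·B] / sin δ = 0.8253·A + 0.8253·B in Cartesian coordinates,
giving P = (-0.2408, -0.9429, 0.2302), i.e. latitude 13.31°, longitude -104.33°.

13.31°, -104.33°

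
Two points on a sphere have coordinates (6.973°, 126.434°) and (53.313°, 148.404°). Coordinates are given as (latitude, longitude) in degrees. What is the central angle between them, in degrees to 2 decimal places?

With latitudes φ₁ = 6.973°, φ₂ = 53.313° and longitude difference Δλ = 21.970°:
Haversine: a = sin²(Δφ/2) + cos φ₁ cos φ₂ sin²(Δλ/2) = 0.1548 + (0.9926)(0.5974)(0.0363) = 0.17634.
Central angle c = 2·arcsin(√a) = 0.86674 rad.
So the angular separation is 49.66°.

49.66°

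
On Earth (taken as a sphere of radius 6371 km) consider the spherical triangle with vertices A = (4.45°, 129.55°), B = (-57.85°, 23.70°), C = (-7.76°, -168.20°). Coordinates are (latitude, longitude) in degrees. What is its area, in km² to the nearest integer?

Side lengths (central angles): a = 1.9841, b = 1.1046, c = 1.7830 rad; semiperimeter s = 2.4358.
By l'Huilier's theorem, tan(E/4) = √[tan(s/2) tan((s−a)/2) tan((s−b)/2) tan((s−c)/2)], giving spherical excess E = 1.5469 rad.
Area = E·R² = 1.5469 × (6371)² ≈ 62789245 km².

62789245 km²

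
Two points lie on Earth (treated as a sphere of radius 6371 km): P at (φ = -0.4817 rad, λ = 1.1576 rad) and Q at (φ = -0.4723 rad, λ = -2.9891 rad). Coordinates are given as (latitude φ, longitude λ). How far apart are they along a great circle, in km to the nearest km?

11370 km

In radians: φ₁ = -0.4817, φ₂ = -0.4723, Δλ = 122.412° = 2.1365 rad.
cos c = sin φ₁ sin φ₂ + cos φ₁ cos φ₂ cos Δλ = (-0.4633)(-0.4549) + (0.8862)(0.8905)(-0.5360) = -0.21224,
so c = arccos(-0.21224) = 1.78466 rad.
Distance = R·c = 6371 × 1.7847 ≈ 11370 km.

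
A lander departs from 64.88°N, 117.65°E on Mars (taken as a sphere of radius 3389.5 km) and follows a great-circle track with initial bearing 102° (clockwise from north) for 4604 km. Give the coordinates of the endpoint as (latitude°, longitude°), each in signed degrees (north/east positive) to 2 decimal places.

6.01°, -168.31°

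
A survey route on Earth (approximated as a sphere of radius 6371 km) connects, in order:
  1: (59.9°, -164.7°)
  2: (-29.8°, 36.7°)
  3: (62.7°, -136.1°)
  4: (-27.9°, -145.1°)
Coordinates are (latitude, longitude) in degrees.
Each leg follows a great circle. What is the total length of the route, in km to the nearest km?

42731 km

Leg 1→2: central angle 2.5592 rad, distance 16304.6 km.
Leg 2→3: central angle 2.5616 rad, distance 16320.1 km.
Leg 3→4: central angle 1.5863 rad, distance 10106.1 km.
Total: 16304.6 + 16320.1 + 10106.1 ≈ 42731 km.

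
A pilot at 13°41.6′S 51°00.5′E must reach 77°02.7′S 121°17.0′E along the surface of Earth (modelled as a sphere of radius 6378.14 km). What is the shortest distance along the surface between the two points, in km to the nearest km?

8047 km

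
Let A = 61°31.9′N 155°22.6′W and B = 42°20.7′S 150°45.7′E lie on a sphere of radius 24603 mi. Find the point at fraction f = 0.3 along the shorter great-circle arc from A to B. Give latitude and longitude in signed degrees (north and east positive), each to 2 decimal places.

The central angle between A and B is δ = 1.9653 rad.
With f = 0.3, the slerp weights are sin((1−f)δ)/sin δ = 1.0627 and sin(fδ)/sin δ = 0.6023.
Weighted sum of the unit vectors: (1.0627)·(-0.4333,-0.1986,0.8791) + (0.6023)·(-0.6449,0.3610,-0.6736) = (-0.8489, 0.0064, 0.5285).
Converting back: φ = atan2(z, √(x²+y²)) = 31.90°, λ = atan2(y, x) = 179.57°.

31.90°, 179.57°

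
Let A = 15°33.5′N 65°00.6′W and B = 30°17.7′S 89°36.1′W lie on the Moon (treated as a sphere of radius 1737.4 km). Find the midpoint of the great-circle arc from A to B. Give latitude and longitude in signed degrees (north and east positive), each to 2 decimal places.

Central angle δ = 0.9007 rad. Interpolating on the sphere with fraction f = 0.5:
P = [sin((1−f)δ)·A + sin(fδ)·B] / sin δ = 0.5554·A + 0.5554·B in Cartesian coordinates,
giving P = (0.2294, -0.9645, -0.1312), i.e. latitude -7.54°, longitude -76.62°.

-7.54°, -76.62°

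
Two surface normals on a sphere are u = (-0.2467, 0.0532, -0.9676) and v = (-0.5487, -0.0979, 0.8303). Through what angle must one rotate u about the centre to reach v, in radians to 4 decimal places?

2.3094 rad

u·v = -0.6732; |u| = 1.0000, |v| = 1.0000.
cos θ = (u·v)/(|u||v|) = -0.6732, so θ = 2.3094 rad.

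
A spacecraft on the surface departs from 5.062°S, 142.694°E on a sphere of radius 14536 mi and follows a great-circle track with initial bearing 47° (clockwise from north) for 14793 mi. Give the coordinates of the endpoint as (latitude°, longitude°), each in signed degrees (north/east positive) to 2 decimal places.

32.12°, -170.02°

Angular distance δ = d/R = 14793/14536 = 1.01768 rad; initial bearing θ = 0.8203 rad.
sin φ₂ = sin φ₁ cos δ + cos φ₁ sin δ cos θ = (-0.0882)(0.5253) + (0.9961)(0.8509)(0.6820) = 0.5317, so φ₂ = 32.12°.
Δλ = atan2(sin θ sin δ cos φ₁, cos δ − sin φ₁ sin φ₂) = atan2(0.6199, 0.5723) = 47.288°.
λ₂ = 142.694° + 47.288° = 189.98° → -170.02° after wrapping to (−180°, 180°].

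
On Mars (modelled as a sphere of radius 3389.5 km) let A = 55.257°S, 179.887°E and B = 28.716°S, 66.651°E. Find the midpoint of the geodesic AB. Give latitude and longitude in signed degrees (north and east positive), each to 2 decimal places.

Central angle δ = 1.3719 rad. Interpolating on the sphere with fraction f = 0.5:
P = [sin((1−f)δ)·A + sin(fδ)·B] / sin δ = 0.6461·A + 0.6461·B in Cartesian coordinates,
giving P = (-0.1436, 0.5210, -0.8414), i.e. latitude -57.29°, longitude 105.41°.

-57.29°, 105.41°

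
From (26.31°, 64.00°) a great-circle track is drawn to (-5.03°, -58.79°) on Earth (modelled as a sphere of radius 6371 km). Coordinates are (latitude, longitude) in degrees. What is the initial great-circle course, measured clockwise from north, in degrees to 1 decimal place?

Δλ = -122.790° = -2.1431 rad.
y = sin Δλ · cos φ₂ = (-0.8407)(0.9961) = -0.8374
x = cos φ₁ sin φ₂ − sin φ₁ cos φ₂ cos Δλ = (0.8964)(-0.0877) − (0.4432)(0.9961)(-0.5416) = 0.1605
θ = atan2(y, x) = -79.15°; adding 360° gives 280.9°.

280.9°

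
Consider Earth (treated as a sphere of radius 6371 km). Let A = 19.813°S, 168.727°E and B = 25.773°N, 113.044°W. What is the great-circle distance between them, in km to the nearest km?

9845 km

With latitudes φ₁ = -19.813°, φ₂ = 25.773° and longitude difference Δλ = 78.229°:
Haversine: a = sin²(Δφ/2) + cos φ₁ cos φ₂ sin²(Δλ/2) = 0.1501 + (0.9408)(0.9005)(0.3980) = 0.48727.
Central angle c = 2·arcsin(√a) = 1.54534 rad.
Distance = R·c = 6371 × 1.5453 ≈ 9845 km.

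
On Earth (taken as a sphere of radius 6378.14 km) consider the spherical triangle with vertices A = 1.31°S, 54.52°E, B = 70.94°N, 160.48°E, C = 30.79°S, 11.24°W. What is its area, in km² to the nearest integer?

70635708 km²

Side lengths (central angles): a = 2.4363, b = 1.1979, c = 1.6824 rad; semiperimeter s = 2.6583.
By l'Huilier's theorem, tan(E/4) = √[tan(s/2) tan((s−a)/2) tan((s−b)/2) tan((s−c)/2)], giving spherical excess E = 1.7363 rad.
Area = E·R² = 1.7363 × (6378.14)² ≈ 70635708 km².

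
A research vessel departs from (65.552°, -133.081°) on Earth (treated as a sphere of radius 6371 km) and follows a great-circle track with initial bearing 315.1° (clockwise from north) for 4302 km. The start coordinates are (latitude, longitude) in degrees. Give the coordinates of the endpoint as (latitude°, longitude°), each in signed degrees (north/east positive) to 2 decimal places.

Angular distance δ = d/R = 4302/6371 = 0.67525 rad; initial bearing θ = 5.4995 rad.
sin φ₂ = sin φ₁ cos δ + cos φ₁ sin δ cos θ = (0.9103)(0.7806) + (0.4139)(0.6251)(0.7083) = 0.8938, so φ₂ = 63.36°.
Δλ = atan2(sin θ sin δ cos φ₁, cos δ − sin φ₁ sin φ₂) = atan2(-0.1826, -0.0331) = -100.281°.
λ₂ = -133.081° − 100.281° = -233.36° → 126.64° after wrapping to (−180°, 180°].

63.36°, 126.64°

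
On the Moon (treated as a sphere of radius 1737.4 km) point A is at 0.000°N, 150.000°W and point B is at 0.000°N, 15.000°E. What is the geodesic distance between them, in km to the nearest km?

5003 km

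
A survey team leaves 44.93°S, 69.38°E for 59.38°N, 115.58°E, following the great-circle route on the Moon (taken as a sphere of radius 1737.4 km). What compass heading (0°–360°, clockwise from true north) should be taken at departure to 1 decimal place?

Δλ = 46.200° = 0.8063 rad.
y = sin Δλ · cos φ₂ = (0.7218)(0.5093) = 0.3676
x = cos φ₁ sin φ₂ − sin φ₁ cos φ₂ cos Δλ = (0.7080)(0.8606) − (-0.7062)(0.5093)(0.6921) = 0.8582
θ = atan2(y, x) = 23.19°, so the bearing is 23.2°.

23.2°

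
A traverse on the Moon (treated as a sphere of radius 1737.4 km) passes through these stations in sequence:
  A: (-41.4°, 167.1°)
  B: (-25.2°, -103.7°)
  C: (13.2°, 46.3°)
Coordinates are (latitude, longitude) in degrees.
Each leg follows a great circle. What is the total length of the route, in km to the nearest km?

Leg A→B: central angle 1.2755 rad, distance 2216.0 km.
Leg B→C: central angle 2.6063 rad, distance 4528.2 km.
Total: 2216.0 + 4528.2 ≈ 6744 km.

6744 km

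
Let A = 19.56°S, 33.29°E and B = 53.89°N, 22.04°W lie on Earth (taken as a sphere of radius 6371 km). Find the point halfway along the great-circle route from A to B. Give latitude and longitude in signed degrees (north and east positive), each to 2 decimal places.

19.10°, 12.51°

The central angle between A and B is δ = 1.5254 rad.
With f = 0.5, the slerp weights are sin((1−f)δ)/sin δ = 0.6916 and sin(fδ)/sin δ = 0.6916.
Weighted sum of the unit vectors: (0.6916)·(0.7877,0.5172,-0.3348) + (0.6916)·(0.5463,-0.2212,0.8079) = (0.9225, 0.2047, 0.3272).
Converting back: φ = atan2(z, √(x²+y²)) = 19.10°, λ = atan2(y, x) = 12.51°.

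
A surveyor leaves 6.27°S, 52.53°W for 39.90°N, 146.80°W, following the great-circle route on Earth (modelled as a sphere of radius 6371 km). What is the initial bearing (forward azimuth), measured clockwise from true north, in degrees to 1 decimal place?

Δλ = -94.270° = -1.6453 rad.
y = sin Δλ · cos φ₂ = (-0.9972)(0.7672) = -0.7650
x = cos φ₁ sin φ₂ − sin φ₁ cos φ₂ cos Δλ = (0.9940)(0.6414) − (-0.1092)(0.7672)(-0.0745) = 0.6314
θ = atan2(y, x) = -50.47°; adding 360° gives 309.5°.

309.5°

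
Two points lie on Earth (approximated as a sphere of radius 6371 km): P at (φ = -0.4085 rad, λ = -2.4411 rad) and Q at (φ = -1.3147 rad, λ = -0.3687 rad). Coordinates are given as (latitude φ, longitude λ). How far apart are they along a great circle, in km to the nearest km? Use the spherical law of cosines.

8249 km

Let φ₁ = -0.4085 rad, φ₂ = -1.3147 rad, and Δλ = 2.0724 rad.
cos c = sin φ₁ sin φ₂ + cos φ₁ cos φ₂ cos Δλ = (-0.3972)(-0.9674) + (0.9177)(0.2533)(-0.4808) = 0.27250,
so c = arccos(0.27250) = 1.29480 rad.
Distance = R·c = 6371 × 1.2948 ≈ 8249 km.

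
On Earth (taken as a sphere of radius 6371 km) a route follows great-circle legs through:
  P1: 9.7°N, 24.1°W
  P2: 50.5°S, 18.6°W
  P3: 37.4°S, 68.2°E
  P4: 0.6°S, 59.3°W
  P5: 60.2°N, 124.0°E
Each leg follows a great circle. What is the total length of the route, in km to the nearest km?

Leg P1→P2: central angle 1.0540 rad, distance 6715.1 km.
Leg P2→P3: central angle 1.0508 rad, distance 6694.7 km.
Leg P3→P4: central angle 2.0683 rad, distance 13177.1 km.
Leg P4→P5: central angle 2.1004 rad, distance 13381.8 km.
Total: 6715.1 + 6694.7 + 13177.1 + 13381.8 ≈ 39969 km.

39969 km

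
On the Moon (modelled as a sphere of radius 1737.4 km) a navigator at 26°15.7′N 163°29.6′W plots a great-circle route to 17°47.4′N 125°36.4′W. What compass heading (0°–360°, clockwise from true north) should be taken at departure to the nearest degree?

Δλ = 37.887° = 0.6612 rad.
y = sin Δλ · cos φ₂ = (0.6141)(0.9522) = 0.5847
x = cos φ₁ sin φ₂ − sin φ₁ cos φ₂ cos Δλ = (0.8968)(0.3055) − (0.4425)(0.9522)(0.7892) = -0.0585
θ = atan2(y, x) = 95.71°, so the bearing is 96°.

96°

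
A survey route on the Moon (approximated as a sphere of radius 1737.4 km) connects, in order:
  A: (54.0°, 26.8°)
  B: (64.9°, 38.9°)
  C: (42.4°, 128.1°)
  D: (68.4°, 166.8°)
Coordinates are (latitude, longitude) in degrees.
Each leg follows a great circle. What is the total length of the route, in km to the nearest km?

Leg A→B: central angle 0.2176 rad, distance 378.1 km.
Leg B→C: central angle 0.9084 rad, distance 1578.3 km.
Leg C→D: central angle 0.5752 rad, distance 999.3 km.
Total: 378.1 + 1578.3 + 999.3 ≈ 2956 km.

2956 km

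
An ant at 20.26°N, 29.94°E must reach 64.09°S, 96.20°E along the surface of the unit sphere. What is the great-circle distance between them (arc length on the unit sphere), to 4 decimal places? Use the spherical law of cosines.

Let φ₁ = 0.3536 rad, φ₂ = -1.1186 rad, and Δλ = 1.1565 rad.
cos c = sin φ₁ sin φ₂ + cos φ₁ cos φ₂ cos Δλ = (0.3463)(-0.8995) + (0.9381)(0.4370)(0.4026) = -0.14644,
so c = arccos(-0.14644) = 1.71777 rad.
On the unit sphere the arc length equals the central angle: 1.7178.

1.7178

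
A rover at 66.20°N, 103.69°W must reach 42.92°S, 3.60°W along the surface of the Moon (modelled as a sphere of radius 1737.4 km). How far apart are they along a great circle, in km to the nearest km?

In radians: φ₁ = 1.1554, φ₂ = -0.7491, Δλ = 100.090° = 1.7469 rad.
Haversine: a = sin²(Δφ/2) + cos φ₁ cos φ₂ sin²(Δλ/2) = 0.6638 + (0.4035)(0.7323)(0.5876) = 0.83742.
Central angle c = 2·arcsin(√a) = 2.31154 rad.
Distance = R·c = 1737.4 × 2.3115 ≈ 4016 km.

4016 km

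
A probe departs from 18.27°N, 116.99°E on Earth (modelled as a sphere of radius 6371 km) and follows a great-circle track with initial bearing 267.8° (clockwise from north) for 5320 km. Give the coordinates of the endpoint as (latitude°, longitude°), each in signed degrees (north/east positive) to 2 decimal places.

10.57°, 68.09°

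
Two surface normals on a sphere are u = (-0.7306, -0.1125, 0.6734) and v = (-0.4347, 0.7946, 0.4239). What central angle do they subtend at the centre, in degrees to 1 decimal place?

59.1°

u·v = 0.5137; |u| = 1.0000, |v| = 1.0000.
cos θ = (u·v)/(|u||v|) = 0.5137, so θ = 59.1°.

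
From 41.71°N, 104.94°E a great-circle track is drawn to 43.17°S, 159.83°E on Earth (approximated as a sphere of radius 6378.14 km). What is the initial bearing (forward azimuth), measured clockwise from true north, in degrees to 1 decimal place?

With φ₁ = 0.7280, φ₂ = -0.7535, Δλ = 0.9580 rad, the forward-azimuth formula gives
θ = atan2( sin Δλ cos φ₂ , cos φ₁ sin φ₂ − sin φ₁ cos φ₂ cos Δλ ) = atan2(0.5966, -0.7898) = 142.93°.
So the initial bearing is 142.9°.

142.9°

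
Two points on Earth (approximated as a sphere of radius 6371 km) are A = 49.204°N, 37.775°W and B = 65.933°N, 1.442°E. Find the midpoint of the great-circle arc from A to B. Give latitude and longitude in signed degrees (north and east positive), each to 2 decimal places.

59.01°, -22.88°

The central angle between A and B is δ = 0.4564 rad.
With f = 0.5, the slerp weights are sin((1−f)δ)/sin δ = 0.5133 and sin(fδ)/sin δ = 0.5133.
Weighted sum of the unit vectors: (0.5133)·(0.5164,-0.4002,0.7570) + (0.5133)·(0.4077,0.0103,0.9131) = (0.4744, -0.2002, 0.8573).
Converting back: φ = atan2(z, √(x²+y²)) = 59.01°, λ = atan2(y, x) = -22.88°.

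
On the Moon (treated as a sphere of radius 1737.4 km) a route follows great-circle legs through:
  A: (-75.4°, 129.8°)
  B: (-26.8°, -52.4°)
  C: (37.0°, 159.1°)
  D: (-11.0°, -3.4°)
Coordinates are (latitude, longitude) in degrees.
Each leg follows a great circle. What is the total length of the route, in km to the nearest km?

11490 km

Leg A→B: central angle 1.3577 rad, distance 2358.9 km.
Leg B→C: central angle 2.6449 rad, distance 4595.2 km.
Leg C→D: central angle 2.6110 rad, distance 4536.4 km.
Total: 2358.9 + 4595.2 + 4536.4 ≈ 11490 km.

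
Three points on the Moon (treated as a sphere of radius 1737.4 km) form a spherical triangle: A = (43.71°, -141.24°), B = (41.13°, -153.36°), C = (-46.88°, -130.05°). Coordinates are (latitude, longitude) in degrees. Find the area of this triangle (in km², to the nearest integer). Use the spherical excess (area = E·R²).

495287 km²

Side lengths (central angles): a = 1.5781, b = 1.5905, c = 0.1623 rad; semiperimeter s = 1.6655.
By l'Huilier's theorem, tan(E/4) = √[tan(s/2) tan((s−a)/2) tan((s−b)/2) tan((s−c)/2)], giving spherical excess E = 0.1641 rad.
Area = E·R² = 0.1641 × (1737.4)² ≈ 495287 km².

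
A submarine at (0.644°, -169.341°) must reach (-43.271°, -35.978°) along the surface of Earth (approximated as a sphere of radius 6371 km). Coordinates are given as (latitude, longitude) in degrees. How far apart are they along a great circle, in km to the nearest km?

13400 km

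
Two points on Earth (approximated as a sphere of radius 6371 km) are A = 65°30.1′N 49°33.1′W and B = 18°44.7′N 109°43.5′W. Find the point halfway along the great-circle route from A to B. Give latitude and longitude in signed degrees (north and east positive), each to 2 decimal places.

Central angle δ = 1.0613 rad. Interpolating on the sphere with fraction f = 0.5:
P = [sin((1−f)δ)·A + sin(fδ)·B] / sin δ = 0.5797·A + 0.5797·B in Cartesian coordinates,
giving P = (-0.0293, -0.6997, 0.7138), i.e. latitude 45.55°, longitude -92.40°.

45.55°, -92.40°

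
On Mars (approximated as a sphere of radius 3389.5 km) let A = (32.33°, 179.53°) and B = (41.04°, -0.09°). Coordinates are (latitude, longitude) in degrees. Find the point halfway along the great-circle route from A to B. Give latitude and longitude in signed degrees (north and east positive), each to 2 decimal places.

85.64°, 176.37°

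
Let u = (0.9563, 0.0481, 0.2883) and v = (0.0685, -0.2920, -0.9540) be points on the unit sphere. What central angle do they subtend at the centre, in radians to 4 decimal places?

1.7963 rad

u·v = -0.2236; |u| = 1.0000, |v| = 1.0000.
cos θ = (u·v)/(|u||v|) = -0.2236, so θ = 1.7963 rad.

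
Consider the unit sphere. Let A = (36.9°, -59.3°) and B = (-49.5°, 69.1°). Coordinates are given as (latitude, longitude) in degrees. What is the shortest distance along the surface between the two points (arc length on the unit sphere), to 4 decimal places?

Let φ₁ = 0.6440 rad, φ₂ = -0.8639 rad, and Δλ = 2.2410 rad.
Haversine: a = sin²(Δφ/2) + cos φ₁ cos φ₂ sin²(Δλ/2) = 0.4686 + (0.7997)(0.6494)(0.8106) = 0.88958.
Central angle c = 2·arcsin(√a) = 2.46412 rad.
On the unit sphere the arc length equals the central angle: 2.4641.

2.4641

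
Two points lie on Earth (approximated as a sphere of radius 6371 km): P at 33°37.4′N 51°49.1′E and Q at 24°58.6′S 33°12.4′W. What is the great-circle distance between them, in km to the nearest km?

11085 km

Let φ₁ = 0.5868 rad, φ₂ = -0.4359 rad, and Δλ = -1.4840 rad.
cos c = sin φ₁ sin φ₂ + cos φ₁ cos φ₂ cos Δλ = (0.5537)(-0.4222) + (0.8327)(0.9065)(0.0867) = -0.16835,
so c = arccos(-0.16835) = 1.73996 rad.
Distance = R·c = 6371 × 1.7400 ≈ 11085 km.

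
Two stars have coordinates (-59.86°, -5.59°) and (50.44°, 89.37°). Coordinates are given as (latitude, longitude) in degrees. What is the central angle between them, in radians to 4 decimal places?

In radians: φ₁ = -1.0448, φ₂ = 0.8803, Δλ = 94.960° = 1.6574 rad.
Haversine: a = sin²(Δφ/2) + cos φ₁ cos φ₂ sin²(Δλ/2) = 0.6735 + (0.5021)(0.6369)(0.5432) = 0.84719.
Central angle c = 2·arcsin(√a) = 2.33835 rad.
So the angular separation is 2.3383 rad.

2.3383 rad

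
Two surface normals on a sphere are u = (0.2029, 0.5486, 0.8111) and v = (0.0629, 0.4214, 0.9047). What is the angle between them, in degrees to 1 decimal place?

12.1°

u·v = 0.9777; |u| = 1.0000, |v| = 1.0000.
cos θ = (u·v)/(|u||v|) = 0.9777, so θ = 12.1°.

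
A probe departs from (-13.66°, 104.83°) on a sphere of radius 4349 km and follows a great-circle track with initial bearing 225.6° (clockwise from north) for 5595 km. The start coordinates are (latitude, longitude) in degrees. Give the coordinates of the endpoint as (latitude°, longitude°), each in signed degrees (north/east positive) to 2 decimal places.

-45.96°, 24.26°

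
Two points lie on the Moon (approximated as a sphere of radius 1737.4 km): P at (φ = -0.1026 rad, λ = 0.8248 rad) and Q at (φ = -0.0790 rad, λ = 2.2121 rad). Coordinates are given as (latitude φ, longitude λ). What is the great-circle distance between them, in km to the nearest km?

2399 km

Let φ₁ = -0.1026 rad, φ₂ = -0.0790 rad, and Δλ = 1.3873 rad.
cos c = sin φ₁ sin φ₂ + cos φ₁ cos φ₂ cos Δλ = (-0.1024)(-0.0789) + (0.9947)(0.9969)(0.1825) = 0.18903,
so c = arccos(0.18903) = 1.38063 rad.
Distance = R·c = 1737.4 × 1.3806 ≈ 2399 km.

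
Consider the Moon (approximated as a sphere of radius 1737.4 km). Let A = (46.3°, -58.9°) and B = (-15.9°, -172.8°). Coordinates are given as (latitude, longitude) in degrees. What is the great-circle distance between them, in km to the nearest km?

3574 km

With latitudes φ₁ = 46.300°, φ₂ = -15.900° and longitude difference Δλ = -113.900°:
cos c = sin φ₁ sin φ₂ + cos φ₁ cos φ₂ cos Δλ = (0.7230)(-0.2740) + (0.6909)(0.9617)(-0.4051) = -0.46726,
so c = arccos(-0.46726) = 2.05699 rad.
Distance = R·c = 1737.4 × 2.0570 ≈ 3574 km.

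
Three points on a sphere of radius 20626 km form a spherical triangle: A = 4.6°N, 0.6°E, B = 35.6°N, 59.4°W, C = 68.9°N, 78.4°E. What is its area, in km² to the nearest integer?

Side lengths (central angles): a = 1.2385, b = 1.4196, c = 1.1019 rad; semiperimeter s = 1.8800.
By l'Huilier's theorem, tan(E/4) = √[tan(s/2) tan((s−a)/2) tan((s−b)/2) tan((s−c)/2)], giving spherical excess E = 0.8243 rad.
Area = E·R² = 0.8243 × (20626)² ≈ 350674027 km².

350674027 km²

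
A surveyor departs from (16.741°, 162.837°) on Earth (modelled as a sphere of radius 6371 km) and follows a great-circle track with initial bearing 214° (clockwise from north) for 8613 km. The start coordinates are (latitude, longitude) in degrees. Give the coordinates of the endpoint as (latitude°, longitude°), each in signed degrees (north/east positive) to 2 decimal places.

-45.43°, 111.78°

Angular distance δ = d/R = 8613/6371 = 1.35191 rad; initial bearing θ = 3.7350 rad.
sin φ₂ = sin φ₁ cos δ + cos φ₁ sin δ cos θ = (0.2880)(0.2171) + (0.9576)(0.9761)(-0.8290) = -0.7124, so φ₂ = -45.43°.
Δλ = atan2(sin θ sin δ cos φ₁, cos δ − sin φ₁ sin φ₂) = atan2(-0.5227, 0.4224) = -51.062°.
λ₂ = 162.837° − 51.062° = 111.78°.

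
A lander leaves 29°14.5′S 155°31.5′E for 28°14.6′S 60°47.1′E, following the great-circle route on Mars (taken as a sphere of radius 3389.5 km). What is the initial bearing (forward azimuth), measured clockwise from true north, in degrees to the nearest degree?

243°

Δλ = -94.740° = -1.6535 rad.
y = sin Δλ · cos φ₂ = (-0.9966)(0.8809) = -0.8779
x = cos φ₁ sin φ₂ − sin φ₁ cos φ₂ cos Δλ = (0.8726)(-0.4732) − (-0.4885)(0.8809)(-0.0826) = -0.4485
θ = atan2(y, x) = -117.06°; adding 360° gives 243°.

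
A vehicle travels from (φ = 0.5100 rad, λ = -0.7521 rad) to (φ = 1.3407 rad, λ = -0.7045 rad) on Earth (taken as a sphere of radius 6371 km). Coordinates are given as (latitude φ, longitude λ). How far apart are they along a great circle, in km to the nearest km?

With latitudes φ₁ = 29.221°, φ₂ = 76.816° and longitude difference Δλ = 2.727°:
cos c = sin φ₁ sin φ₂ + cos φ₁ cos φ₂ cos Δλ = (0.4882)(0.9736) + (0.8727)(0.2281)(0.9989) = 0.67413,
so c = arccos(0.67413) = 0.83101 rad.
Distance = R·c = 6371 × 0.8310 ≈ 5294 km.

5294 km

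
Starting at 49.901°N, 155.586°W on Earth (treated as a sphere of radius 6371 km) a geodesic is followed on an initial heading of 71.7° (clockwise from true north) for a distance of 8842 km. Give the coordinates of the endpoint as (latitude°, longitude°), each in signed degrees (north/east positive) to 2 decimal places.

19.76°, -58.32°

Angular distance δ = d/R = 8842/6371 = 1.38785 rad; initial bearing θ = 1.2514 rad.
sin φ₂ = sin φ₁ cos δ + cos φ₁ sin δ cos θ = (0.7649)(0.1819) + (0.6441)(0.9833)(0.3140) = 0.3380, so φ₂ = 19.76°.
Δλ = atan2(sin θ sin δ cos φ₁, cos δ − sin φ₁ sin φ₂) = atan2(0.6013, -0.0766) = 97.264°.
λ₂ = -155.586° + 97.264° = -58.32°.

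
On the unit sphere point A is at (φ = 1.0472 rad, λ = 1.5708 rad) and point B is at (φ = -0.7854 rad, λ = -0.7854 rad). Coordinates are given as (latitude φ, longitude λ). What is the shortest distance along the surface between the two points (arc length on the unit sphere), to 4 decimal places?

In radians: φ₁ = 1.0472, φ₂ = -0.7854, Δλ = -135.000° = -2.3562 rad.
cos c = sin φ₁ sin φ₂ + cos φ₁ cos φ₂ cos Δλ = (0.8660)(-0.7071) + (0.5000)(0.7071)(-0.7071) = -0.86237,
so c = arccos(-0.86237) = 2.61074 rad.
On the unit sphere the arc length equals the central angle: 2.6107.

2.6107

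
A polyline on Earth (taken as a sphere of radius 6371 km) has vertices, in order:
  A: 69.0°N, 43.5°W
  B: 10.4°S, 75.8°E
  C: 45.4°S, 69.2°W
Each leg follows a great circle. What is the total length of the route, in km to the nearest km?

25115 km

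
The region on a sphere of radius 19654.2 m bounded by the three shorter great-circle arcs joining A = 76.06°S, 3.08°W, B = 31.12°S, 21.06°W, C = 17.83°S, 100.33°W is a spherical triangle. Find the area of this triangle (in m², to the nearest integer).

224004528 m²

Side lengths (central angles): a = 1.2556, b = 1.2992, c = 0.7985 rad; semiperimeter s = 1.6767.
By l'Huilier's theorem, tan(E/4) = √[tan(s/2) tan((s−a)/2) tan((s−b)/2) tan((s−c)/2)], giving spherical excess E = 0.5799 rad.
Area = E·R² = 0.5799 × (19654.2)² ≈ 224004528 m².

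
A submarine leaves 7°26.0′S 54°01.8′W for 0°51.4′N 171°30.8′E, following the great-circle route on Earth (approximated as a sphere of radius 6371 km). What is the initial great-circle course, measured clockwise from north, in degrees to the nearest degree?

264°

Δλ = -134.457° = -2.3467 rad.
y = sin Δλ · cos φ₂ = (-0.7138)(0.9999) = -0.7137
x = cos φ₁ sin φ₂ − sin φ₁ cos φ₂ cos Δλ = (0.9916)(0.0150) − (-0.1294)(0.9999)(-0.7004) = -0.0758
θ = atan2(y, x) = -96.06°; adding 360° gives 264°.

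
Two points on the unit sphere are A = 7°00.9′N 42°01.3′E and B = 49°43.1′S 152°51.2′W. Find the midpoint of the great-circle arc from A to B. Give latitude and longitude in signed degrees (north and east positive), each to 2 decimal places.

-57.81°, 66.32°

The central angle between A and B is δ = 2.3651 rad.
With f = 0.5, the slerp weights are sin((1−f)δ)/sin δ = 1.3208 and sin(fδ)/sin δ = 1.3208.
Weighted sum of the unit vectors: (1.3208)·(0.7373,0.6644,0.1221) + (1.3208)·(-0.5753,-0.2950,-0.7629) = (0.2140, 0.4879, -0.8463).
Converting back: φ = atan2(z, √(x²+y²)) = -57.81°, λ = atan2(y, x) = 66.32°.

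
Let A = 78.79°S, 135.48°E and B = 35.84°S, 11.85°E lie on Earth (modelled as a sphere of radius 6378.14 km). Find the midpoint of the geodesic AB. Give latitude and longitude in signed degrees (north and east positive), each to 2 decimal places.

-65.27°, 24.82°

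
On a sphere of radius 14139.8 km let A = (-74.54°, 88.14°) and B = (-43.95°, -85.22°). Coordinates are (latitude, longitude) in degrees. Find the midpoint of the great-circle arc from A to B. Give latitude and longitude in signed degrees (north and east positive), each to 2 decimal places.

-74.61°, -81.35°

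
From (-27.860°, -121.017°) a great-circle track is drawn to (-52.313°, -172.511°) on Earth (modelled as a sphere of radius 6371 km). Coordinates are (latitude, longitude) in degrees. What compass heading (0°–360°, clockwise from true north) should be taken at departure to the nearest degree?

223°

With φ₁ = -0.4862, φ₂ = -0.9130, Δλ = -0.8987 rad, the forward-azimuth formula gives
θ = atan2( sin Δλ cos φ₂ , cos φ₁ sin φ₂ − sin φ₁ cos φ₂ cos Δλ ) = atan2(-0.4784, -0.5218) = -137.48°.
Adding 360° brings this into [0°, 360°): 223°.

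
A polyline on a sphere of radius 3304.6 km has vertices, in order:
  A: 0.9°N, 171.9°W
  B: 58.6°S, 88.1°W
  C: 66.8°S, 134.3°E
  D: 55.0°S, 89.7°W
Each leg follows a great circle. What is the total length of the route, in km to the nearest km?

11079 km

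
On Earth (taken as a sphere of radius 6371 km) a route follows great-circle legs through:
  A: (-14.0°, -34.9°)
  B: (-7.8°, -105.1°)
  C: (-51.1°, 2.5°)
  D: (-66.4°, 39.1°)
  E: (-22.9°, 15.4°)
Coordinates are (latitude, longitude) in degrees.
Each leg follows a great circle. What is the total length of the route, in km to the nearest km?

25970 km

Leg A→B: central angle 1.2042 rad, distance 7671.8 km.
Leg B→C: central angle 1.6534 rad, distance 10533.8 km.
Leg C→D: central angle 0.4153 rad, distance 2646.0 km.
Leg D→E: central angle 0.8034 rad, distance 5118.4 km.
Total: 7671.8 + 10533.8 + 2646.0 + 5118.4 ≈ 25970 km.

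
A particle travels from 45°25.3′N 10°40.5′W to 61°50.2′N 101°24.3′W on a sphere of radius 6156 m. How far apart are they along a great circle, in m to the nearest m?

In radians: φ₁ = 0.7928, φ₂ = 1.0793, Δλ = -90.730° = -1.5835 rad.
cos c = sin φ₁ sin φ₂ + cos φ₁ cos φ₂ cos Δλ = (0.7123)(0.8816) + (0.7019)(0.4720)(-0.0127) = 0.62374,
so c = arccos(0.62374) = 0.89728 rad.
Distance = R·c = 6156 × 0.8973 ≈ 5524 m.

5524 m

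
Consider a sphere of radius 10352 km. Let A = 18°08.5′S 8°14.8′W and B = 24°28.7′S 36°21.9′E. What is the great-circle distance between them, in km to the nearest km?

7564 km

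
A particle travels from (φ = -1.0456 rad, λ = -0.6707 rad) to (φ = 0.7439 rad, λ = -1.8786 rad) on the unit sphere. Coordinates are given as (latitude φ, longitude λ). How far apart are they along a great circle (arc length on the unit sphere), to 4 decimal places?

2.0431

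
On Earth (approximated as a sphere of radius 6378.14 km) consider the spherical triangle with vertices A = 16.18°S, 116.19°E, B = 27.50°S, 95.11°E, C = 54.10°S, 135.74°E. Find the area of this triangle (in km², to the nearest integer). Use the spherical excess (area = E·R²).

5672422 km²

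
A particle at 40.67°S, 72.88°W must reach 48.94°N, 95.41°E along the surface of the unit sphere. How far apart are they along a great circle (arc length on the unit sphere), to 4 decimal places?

2.9374

With latitudes φ₁ = -40.670°, φ₂ = 48.940° and longitude difference Δλ = 168.290°:
cos c = sin φ₁ sin φ₂ + cos φ₁ cos φ₂ cos Δλ = (-0.6517)(0.7540) + (0.7585)(0.6568)(-0.9792) = -0.97923,
so c = arccos(-0.97923) = 2.93744 rad.
On the unit sphere the arc length equals the central angle: 2.9374.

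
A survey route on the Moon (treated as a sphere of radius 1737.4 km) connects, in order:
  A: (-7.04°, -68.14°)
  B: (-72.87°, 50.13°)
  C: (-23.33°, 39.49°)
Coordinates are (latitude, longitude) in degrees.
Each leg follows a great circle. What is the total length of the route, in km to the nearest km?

Leg A→B: central angle 1.5921 rad, distance 2766.2 km.
Leg B→C: central angle 0.8707 rad, distance 1512.8 km.
Total: 2766.2 + 1512.8 ≈ 4279 km.

4279 km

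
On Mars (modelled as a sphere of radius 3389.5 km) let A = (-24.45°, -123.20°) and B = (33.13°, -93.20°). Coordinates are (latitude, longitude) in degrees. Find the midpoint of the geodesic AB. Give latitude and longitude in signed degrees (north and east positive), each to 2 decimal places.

4.49°, -108.84°

Central angle δ = 1.1219 rad. Interpolating on the sphere with fraction f = 0.5:
P = [sin((1−f)δ)·A + sin(fδ)·B] / sin δ = 0.5905·A + 0.5905·B in Cartesian coordinates,
giving P = (-0.3219, -0.9435, 0.0783), i.e. latitude 4.49°, longitude -108.84°.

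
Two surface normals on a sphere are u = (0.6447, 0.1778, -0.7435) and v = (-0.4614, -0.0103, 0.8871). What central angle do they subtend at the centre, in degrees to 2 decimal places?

u·v = -0.9589; |u| = 1.0000, |v| = 1.0000.
cos θ = (u·v)/(|u||v|) = -0.9589, so θ = 163.51°.

163.51°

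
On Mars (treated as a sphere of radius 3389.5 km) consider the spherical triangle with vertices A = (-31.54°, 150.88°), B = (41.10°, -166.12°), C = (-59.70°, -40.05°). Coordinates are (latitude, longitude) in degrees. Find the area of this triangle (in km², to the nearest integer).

Side lengths (central angles): a = 2.4839, b = 1.5414, c = 1.4446 rad; semiperimeter s = 2.7350.
By l'Huilier's theorem, tan(E/4) = √[tan(s/2) tan((s−a)/2) tan((s−b)/2) tan((s−c)/2)], giving spherical excess E = 2.0402 rad.
Area = E·R² = 2.0402 × (3389.5)² ≈ 23439010 km².

23439010 km²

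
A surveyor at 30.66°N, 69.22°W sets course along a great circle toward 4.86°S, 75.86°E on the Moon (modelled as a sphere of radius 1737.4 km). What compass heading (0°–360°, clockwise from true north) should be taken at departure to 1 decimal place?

58.9°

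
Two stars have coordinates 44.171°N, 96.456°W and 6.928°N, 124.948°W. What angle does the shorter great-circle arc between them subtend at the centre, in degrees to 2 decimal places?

With latitudes φ₁ = 44.171°, φ₂ = 6.928° and longitude difference Δλ = -28.492°:
cos c = sin φ₁ sin φ₂ + cos φ₁ cos φ₂ cos Δλ = (0.6968)(0.1206) + (0.7173)(0.9927)(0.8789) = 0.70984,
so c = arccos(0.70984) = 0.78153 rad.
So the angular separation is 44.78°.

44.78°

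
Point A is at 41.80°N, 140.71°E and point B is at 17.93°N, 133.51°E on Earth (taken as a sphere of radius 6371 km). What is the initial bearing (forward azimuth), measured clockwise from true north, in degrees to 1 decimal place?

196.6°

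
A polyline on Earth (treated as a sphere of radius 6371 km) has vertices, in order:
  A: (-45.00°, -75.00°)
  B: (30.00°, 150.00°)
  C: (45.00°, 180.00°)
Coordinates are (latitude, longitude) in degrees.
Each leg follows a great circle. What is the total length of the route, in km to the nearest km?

18875 km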